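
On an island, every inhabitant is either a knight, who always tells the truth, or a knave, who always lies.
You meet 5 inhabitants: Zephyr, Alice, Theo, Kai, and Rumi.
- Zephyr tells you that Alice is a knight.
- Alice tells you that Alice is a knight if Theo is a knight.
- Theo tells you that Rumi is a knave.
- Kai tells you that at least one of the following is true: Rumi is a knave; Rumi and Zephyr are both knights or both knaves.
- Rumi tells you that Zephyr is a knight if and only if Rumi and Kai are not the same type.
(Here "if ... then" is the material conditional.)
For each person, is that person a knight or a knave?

Zephyr is a knave, Alice is a knave, Theo is a knight, Kai is a knight, and Rumi is a knave.

Zephyr (knave): "Alice is a knight" — false. ✓
Alice is a knave; "Alice is a knight if Theo is a knight" is false, as required.
Theo is a knight, so "Rumi is a knave" must be true — and it is.
Kai (knight): "at least one of the following is true: Rumi is a knave; Rumi and Zephyr are both knights or both knaves" — true. ✓
Rumi is a knave, so "Zephyr is a knight if and only if Rumi and Kai are not the same type" must be false — and it is.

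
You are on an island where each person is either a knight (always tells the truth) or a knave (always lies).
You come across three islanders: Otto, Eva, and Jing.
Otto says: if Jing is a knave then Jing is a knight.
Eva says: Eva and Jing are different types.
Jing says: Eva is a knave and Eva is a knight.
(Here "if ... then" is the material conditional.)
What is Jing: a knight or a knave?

Jing is a knave.

Consistent assignments: {Otto=knave, Eva=knight, Jing=knave}; {Otto=knave, Eva=knave, Jing=knave}
In every consistent assignment, Jing is a knave.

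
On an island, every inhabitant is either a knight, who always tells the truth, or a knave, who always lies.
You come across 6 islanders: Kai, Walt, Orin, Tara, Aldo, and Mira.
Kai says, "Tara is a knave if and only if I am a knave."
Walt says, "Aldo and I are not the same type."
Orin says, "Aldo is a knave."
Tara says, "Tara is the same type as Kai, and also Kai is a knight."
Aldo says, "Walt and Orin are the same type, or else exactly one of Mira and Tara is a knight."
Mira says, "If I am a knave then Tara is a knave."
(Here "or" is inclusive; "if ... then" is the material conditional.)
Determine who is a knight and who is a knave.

Kai is a knight, and the claim "Tara is a knave if and only if I am a knave" is indeed True.
Walt is a knave; "Aldo and I are not the same type" is false, as required.
Since Orin is a knight, "Aldo is a knave" needs to be True, which holds.
Tara (knight): "Tara is the same type as Kai, and also Kai is a knight" — True. ✓
Aldo is a knave, so "Walt and Orin are the same type, or else exactly one of Mira and Tara is a knight" must be false — and it is.
Since Mira is a knight, "if I am a knave then Tara is a knave" needs to be True, which holds.

Knights: Kai, Orin, Tara, and Mira. Knaves: Walt and Aldo.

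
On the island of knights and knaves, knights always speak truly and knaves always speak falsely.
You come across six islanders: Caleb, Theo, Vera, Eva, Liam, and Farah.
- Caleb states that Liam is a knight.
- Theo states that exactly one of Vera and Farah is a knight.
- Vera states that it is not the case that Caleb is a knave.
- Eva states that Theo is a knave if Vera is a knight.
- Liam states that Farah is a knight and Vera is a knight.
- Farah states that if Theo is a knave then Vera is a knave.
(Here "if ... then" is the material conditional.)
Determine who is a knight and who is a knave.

Caleb is a knave, Theo is a knight, Vera is a knave, Eva is a knight, Liam is a knave, and Farah is a knight.

Caleb is a knave, and the claim "Liam is a knight" is indeed false.
As a knight, Theo's statement "exactly one of Vera and Farah is a knight" should be true; it is.
As a knave, Vera's statement "it is not the case that Caleb is a knave" should be false; it is.
Eva (knight): "Theo is a knave if Vera is a knight" — true. ✓
Since Liam is a knave, "Farah is a knight and Vera is a knight" needs to be false, which holds.
Farah (knight): "if Theo is a knave then Vera is a knave" — true. ✓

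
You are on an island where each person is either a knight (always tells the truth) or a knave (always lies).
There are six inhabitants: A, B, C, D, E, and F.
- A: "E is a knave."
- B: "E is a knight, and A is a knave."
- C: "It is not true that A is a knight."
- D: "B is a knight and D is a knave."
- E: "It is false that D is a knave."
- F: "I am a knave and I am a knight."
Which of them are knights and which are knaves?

A is a knight, B is a knave, C is a knave, D is a knave, E is a knave, and F is a knave.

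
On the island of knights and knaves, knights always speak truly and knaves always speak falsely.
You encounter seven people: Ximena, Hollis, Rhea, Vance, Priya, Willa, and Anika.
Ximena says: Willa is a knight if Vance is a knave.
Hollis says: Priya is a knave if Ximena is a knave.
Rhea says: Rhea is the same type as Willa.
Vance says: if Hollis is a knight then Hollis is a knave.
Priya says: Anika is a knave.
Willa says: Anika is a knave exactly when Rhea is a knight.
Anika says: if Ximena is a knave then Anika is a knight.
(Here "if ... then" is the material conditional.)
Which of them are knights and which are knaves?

Since Ximena is a knight, "Willa is a knight if Vance is a knave" needs to be True, which holds.
Hollis is a knight, so "Priya is a knave if Ximena is a knave" must be True — and it is.
Rhea (knave): "Rhea is the same type as Willa" — False. ✓
Vance is a knave, so "if Hollis is a knight then Hollis is a knave" must be False — and it is.
Priya is a knave, so "Anika is a knave" must be False — and it is.
Since Willa is a knight, "Anika is a knave exactly when Rhea is a knight" needs to be True, which holds.
Since Anika is a knight, "if Ximena is a knave then Anika is a knight" needs to be True, which holds.

Ximena is a knight, Hollis is a knight, Rhea is a knave, Vance is a knave, Priya is a knave, Willa is a knight, and Anika is a knight.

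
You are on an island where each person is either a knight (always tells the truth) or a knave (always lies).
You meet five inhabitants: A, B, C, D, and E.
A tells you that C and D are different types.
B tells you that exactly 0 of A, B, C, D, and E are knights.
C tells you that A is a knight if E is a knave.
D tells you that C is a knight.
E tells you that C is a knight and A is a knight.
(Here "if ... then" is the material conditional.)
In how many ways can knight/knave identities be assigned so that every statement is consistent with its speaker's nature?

0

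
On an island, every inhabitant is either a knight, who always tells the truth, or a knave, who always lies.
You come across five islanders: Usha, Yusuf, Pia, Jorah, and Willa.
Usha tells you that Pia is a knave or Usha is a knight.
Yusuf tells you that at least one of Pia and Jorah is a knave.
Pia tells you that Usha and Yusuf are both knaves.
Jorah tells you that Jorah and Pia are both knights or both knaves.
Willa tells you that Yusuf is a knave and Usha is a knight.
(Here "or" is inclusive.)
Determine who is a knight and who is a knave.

Knights: Pia and Jorah. Knaves: Usha, Yusuf, and Willa.

Usha is a knave, and the claim "Pia is a knave or Usha is a knight" is indeed False.
Yusuf (knave): "at least one of Pia and Jorah is a knave" — False. ✓
Since Pia is a knight, "Usha and Yusuf are both knaves" needs to be True, which holds.
Jorah is a knight, so "Jorah and Pia are both knights or both knaves" must be True — and it is.
Willa is a knave, so "Yusuf is a knave and Usha is a knight" must be False — and it is.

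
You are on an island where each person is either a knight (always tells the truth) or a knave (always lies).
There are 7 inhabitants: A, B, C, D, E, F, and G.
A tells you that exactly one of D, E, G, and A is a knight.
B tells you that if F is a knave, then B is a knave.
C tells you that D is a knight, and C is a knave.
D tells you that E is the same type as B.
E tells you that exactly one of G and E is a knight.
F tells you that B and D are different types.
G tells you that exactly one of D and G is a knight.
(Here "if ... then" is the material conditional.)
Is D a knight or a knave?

D is a knave.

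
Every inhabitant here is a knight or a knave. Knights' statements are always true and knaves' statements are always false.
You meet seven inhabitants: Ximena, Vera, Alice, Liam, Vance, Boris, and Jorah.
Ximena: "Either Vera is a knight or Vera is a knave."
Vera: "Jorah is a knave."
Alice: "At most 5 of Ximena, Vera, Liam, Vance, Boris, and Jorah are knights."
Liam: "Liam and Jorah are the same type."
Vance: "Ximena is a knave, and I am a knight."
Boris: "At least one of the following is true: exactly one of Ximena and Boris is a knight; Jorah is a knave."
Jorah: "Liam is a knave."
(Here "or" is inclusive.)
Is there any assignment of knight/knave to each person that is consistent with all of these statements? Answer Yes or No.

No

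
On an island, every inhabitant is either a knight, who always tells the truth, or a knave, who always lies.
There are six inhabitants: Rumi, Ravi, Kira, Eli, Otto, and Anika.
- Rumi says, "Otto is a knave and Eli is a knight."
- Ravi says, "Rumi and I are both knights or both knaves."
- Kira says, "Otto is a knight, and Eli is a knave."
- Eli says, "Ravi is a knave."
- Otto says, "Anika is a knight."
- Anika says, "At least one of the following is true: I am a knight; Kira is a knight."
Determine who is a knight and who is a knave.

Rumi is a knight, Ravi is a knave, Kira is a knave, Eli is a knight, Otto is a knave, and Anika is a knave.

Since Rumi is a knight, "Otto is a knave and Eli is a knight" needs to be true, which holds.
As a knave, Ravi's statement "Rumi and I are both knights or both knaves" should be false; it is.
As a knave, Kira's statement "Otto is a knight, and Eli is a knave" should be false; it is.
Since Eli is a knight, "Ravi is a knave" needs to be true, which holds.
Otto is a knave, and the claim "Anika is a knight" is indeed false.
Since Anika is a knave, "at least one of the following is true: I am a knight; Kira is a knight" needs to be false, which holds.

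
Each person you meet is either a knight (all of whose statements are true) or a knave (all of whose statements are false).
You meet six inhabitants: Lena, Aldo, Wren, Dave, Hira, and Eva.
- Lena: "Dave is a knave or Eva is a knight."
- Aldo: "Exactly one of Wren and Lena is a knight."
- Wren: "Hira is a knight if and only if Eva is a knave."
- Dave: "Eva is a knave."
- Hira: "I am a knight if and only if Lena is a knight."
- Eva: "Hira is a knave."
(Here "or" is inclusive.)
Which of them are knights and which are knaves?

Lena is a knight, Aldo is a knave, Wren is a knight, Dave is a knave, Hira is a knave, and Eva is a knight.

Lena is a knight; "Dave is a knave or Eva is a knight" is True, as required.
Aldo is a knave; "exactly one of Wren and Lena is a knight" is False, as required.
Wren is a knight, so "Hira is a knight if and only if Eva is a knave" must be True — and it is.
Since Dave is a knave, "Eva is a knave" needs to be False, which holds.
Hira is a knave; "I am a knight if and only if Lena is a knight" is False, as required.
Eva is a knight; "Hira is a knave" is True, as required.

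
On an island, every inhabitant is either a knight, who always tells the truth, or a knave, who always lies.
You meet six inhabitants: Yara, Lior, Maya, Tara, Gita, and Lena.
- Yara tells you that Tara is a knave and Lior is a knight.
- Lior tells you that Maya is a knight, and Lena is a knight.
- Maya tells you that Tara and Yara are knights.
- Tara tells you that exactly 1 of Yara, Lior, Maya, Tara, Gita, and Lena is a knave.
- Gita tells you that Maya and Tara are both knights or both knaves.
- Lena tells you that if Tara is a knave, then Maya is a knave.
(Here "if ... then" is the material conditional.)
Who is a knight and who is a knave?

Yara is a knave, so "Tara is a knave and Lior is a knight" must be false — and it is.
Lior is a knave; "Maya is a knight, and Lena is a knight" is false, as required.
Since Maya is a knave, "Tara and Yara are knights" needs to be false, which holds.
Tara (knave): "exactly 1 of Yara, Lior, Maya, Tara, Gita, and Lena is a knave" — false. ✓
Since Gita is a knight, "Maya and Tara are both knights or both knaves" needs to be True, which holds.
Lena is a knight, and the claim "if Tara is a knave, then Maya is a knave" is indeed True.

Yara is a knave, Lior is a knave, Maya is a knave, Tara is a knave, Gita is a knight, and Lena is a knight.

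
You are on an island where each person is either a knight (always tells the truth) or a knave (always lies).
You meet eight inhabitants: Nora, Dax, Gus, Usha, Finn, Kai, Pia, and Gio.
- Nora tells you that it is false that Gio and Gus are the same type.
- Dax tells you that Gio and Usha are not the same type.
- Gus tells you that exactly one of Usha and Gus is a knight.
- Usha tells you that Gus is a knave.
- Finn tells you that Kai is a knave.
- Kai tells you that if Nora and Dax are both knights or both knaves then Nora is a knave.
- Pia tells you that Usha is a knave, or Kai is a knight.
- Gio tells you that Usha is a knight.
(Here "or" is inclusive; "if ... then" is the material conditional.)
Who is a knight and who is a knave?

Nora is a knight, Dax is a knave, Gus is a knight, Usha is a knave, Finn is a knave, Kai is a knight, Pia is a knight, and Gio is a knave.

Nora (knight): "it is false that Gio and Gus are the same type" — true. ✓
Dax (knave): "Gio and Usha are not the same type" — False. ✓
As a knight, Gus's statement "exactly one of Usha and Gus is a knight" should be true; it is.
Usha (knave): "Gus is a knave" — False. ✓
Finn is a knave; "Kai is a knave" is False, as required.
Kai is a knight, so "if Nora and Dax are both knights or both knaves then Nora is a knave" must be true — and it is.
Pia (knight): "Usha is a knave, or Kai is a knight" — true. ✓
As a knave, Gio's statement "Usha is a knight" should be False; it is.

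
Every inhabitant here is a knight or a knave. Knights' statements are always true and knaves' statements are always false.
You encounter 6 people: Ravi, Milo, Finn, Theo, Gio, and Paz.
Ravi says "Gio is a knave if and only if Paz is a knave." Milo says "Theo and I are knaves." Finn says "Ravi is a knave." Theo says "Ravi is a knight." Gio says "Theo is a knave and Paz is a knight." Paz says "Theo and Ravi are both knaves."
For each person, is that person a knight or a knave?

Ravi is a knight, so "Gio is a knave if and only if Paz is a knave" must be True — and it is.
Since Milo is a knave, "Theo and I are knaves" needs to be false, which holds.
Finn is a knave, so "Ravi is a knave" must be false — and it is.
As a knight, Theo's statement "Ravi is a knight" should be True; it is.
Gio is a knave, so "Theo is a knave and Paz is a knight" must be false — and it is.
Since Paz is a knave, "Theo and Ravi are both knaves" needs to be false, which holds.

Knights: Ravi and Theo. Knaves: Milo, Finn, Gio, and Paz.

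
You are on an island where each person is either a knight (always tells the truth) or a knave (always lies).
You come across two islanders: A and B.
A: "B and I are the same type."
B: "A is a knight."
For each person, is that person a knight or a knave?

A is a knight and B is a knight.

As a knight, A's statement "B and I are the same type" should be True; it is.
B is a knight, and the claim "A is a knight" is indeed True.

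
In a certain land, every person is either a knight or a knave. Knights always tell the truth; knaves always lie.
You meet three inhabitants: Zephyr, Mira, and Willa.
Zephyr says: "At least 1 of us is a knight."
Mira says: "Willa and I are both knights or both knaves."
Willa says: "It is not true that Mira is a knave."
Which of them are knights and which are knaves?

Zephyr is a knight, Mira is a knight, and Willa is a knight.

Zephyr is a knight, so "at least 1 of us is a knight" must be true — and it is.
Mira is a knight, so "Willa and I are both knights or both knaves" must be true — and it is.
Since Willa is a knight, "it is not true that Mira is a knave" needs to be true, which holds.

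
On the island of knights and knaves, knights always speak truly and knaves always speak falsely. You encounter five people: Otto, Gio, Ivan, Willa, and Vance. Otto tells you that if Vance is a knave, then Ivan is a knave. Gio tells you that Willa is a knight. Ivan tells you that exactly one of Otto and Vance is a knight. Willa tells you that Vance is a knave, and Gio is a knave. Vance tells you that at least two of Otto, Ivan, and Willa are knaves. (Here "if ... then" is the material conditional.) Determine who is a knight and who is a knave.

Suppose Otto is a knave. Then Otto's statement "if Vance is a knave, then Ivan is a knave" would have to be false. Checking the 16 ways to assign the others, none is consistent with every speaker.
(For instance, with Gio=knave, Ivan=knave, Willa=knave, Vance=knight, Otto's claim "if Vance is a knave, then Ivan is a knave" comes out true where it would need to be false.)
So Otto must be a knight, making "if Vance is a knave, then Ivan is a knave" true. Taking Otto=knight, Gio=knave, Ivan=knave, Willa=knave, Vance=knight, each remaining statement checks out:
  Gio (knave): "Willa is a knight" — false. ✓
  Ivan (knave): "exactly one of Otto and Vance is a knight" — false. ✓
  Willa (knave): "Vance is a knave, and Gio is a knave" — false. ✓
  Vance (knight): "at least two of Otto, Ivan, and Willa are knaves" — true. ✓
This is the unique consistent assignment.

Knights: Otto and Vance. Knaves: Gio, Ivan, and Willa.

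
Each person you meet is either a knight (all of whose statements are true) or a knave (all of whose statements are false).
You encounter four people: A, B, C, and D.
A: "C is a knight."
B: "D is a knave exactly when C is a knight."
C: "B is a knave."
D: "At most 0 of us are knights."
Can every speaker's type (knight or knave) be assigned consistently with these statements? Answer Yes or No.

No

Checking all 16 assignments, each has at least one speaker whose statement's truth value contradicts their type.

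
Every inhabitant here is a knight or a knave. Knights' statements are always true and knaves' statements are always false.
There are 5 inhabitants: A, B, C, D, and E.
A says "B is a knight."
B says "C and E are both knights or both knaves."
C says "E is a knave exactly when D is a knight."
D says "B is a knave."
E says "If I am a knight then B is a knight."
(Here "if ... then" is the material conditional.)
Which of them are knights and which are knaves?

A (knight): "B is a knight" — true. ✓
B is a knight, and the claim "C and E are both knights or both knaves" is indeed true.
As a knight, C's statement "E is a knave exactly when D is a knight" should be true; it is.
As a knave, D's statement "B is a knave" should be False; it is.
E is a knight, and the claim "if I am a knight then B is a knight" is indeed true.

A is a knight, B is a knight, C is a knight, D is a knave, and E is a knight.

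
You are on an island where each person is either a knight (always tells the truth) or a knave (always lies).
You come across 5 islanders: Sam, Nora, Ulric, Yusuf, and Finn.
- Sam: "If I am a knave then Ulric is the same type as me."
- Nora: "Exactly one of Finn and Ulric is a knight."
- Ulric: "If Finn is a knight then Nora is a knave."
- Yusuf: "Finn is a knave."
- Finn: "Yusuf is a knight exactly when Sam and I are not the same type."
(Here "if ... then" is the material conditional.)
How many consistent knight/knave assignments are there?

3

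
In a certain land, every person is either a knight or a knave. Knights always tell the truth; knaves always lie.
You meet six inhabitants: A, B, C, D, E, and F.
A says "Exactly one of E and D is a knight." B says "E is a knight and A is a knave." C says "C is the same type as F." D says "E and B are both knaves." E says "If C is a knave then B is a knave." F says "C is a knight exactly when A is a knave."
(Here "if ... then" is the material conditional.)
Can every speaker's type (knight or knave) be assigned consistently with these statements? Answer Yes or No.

Yes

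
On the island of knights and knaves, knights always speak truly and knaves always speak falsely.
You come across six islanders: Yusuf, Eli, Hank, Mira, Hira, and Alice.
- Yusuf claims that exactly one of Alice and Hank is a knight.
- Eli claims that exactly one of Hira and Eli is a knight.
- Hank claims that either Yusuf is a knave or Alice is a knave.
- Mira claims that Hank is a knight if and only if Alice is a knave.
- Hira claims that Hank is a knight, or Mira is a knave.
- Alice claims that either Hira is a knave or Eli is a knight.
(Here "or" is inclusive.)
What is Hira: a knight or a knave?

Hira is a knave.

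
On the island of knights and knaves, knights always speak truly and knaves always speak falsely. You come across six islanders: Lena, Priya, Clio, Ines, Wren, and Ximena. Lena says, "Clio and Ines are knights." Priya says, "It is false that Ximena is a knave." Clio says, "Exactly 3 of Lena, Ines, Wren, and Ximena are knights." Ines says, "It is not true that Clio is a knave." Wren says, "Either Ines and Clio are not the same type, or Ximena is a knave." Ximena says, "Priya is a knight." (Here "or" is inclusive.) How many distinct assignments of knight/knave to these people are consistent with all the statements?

Consistent assignments:
  Lena=knight, Priya=knight, Clio=knight, Ines=knight, Wren=knave, Ximena=knight
  Lena=knight, Priya=knave, Clio=knight, Ines=knight, Wren=knight, Ximena=knave
  Lena=knave, Priya=knight, Clio=knave, Ines=knave, Wren=knave, Ximena=knight
  Lena=knave, Priya=knave, Clio=knave, Ines=knave, Wren=knight, Ximena=knave

4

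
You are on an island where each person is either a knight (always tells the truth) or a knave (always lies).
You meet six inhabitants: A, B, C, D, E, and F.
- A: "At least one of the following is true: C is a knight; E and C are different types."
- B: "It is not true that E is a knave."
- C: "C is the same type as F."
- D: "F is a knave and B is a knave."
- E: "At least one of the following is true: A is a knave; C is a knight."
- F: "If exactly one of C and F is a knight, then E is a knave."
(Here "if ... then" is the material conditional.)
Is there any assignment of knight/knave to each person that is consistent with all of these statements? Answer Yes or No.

One consistent assignment: A=knight, B=knight, C=knight, D=knave, E=knight, F=knight.

Yes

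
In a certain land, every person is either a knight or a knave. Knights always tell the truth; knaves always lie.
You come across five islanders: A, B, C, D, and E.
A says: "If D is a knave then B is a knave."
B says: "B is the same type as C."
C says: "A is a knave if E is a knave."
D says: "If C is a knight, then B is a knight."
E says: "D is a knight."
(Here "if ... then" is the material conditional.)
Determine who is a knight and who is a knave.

Knights: A, B, C, D, and E. Knaves: none.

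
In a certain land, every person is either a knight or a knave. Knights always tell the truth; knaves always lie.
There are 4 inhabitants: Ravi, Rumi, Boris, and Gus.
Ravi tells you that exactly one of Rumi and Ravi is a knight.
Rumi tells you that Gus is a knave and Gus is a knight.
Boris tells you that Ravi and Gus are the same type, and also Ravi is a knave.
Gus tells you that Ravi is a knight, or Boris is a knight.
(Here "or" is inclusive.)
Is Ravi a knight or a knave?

Ravi is a knight.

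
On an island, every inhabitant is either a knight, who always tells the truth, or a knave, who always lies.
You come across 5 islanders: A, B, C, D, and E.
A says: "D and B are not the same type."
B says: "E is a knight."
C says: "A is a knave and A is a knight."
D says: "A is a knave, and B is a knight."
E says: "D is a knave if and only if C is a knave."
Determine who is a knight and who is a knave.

A is a knight, B is a knight, C is a knave, D is a knave, and E is a knight.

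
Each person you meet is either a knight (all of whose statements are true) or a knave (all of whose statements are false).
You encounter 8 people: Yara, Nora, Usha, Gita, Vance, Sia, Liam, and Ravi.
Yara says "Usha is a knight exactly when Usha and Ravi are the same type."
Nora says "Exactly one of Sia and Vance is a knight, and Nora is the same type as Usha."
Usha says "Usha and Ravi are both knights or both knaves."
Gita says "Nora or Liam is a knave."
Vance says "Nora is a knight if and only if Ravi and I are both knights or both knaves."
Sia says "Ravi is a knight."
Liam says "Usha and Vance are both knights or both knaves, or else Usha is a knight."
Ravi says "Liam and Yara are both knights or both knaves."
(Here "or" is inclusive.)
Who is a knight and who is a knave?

Since Yara is a knight, "Usha is a knight exactly when Usha and Ravi are the same type" needs to be True, which holds.
Since Nora is a knight, "exactly one of Sia and Vance is a knight, and Nora is the same type as Usha" needs to be True, which holds.
Usha is a knight, and the claim "Usha and Ravi are both knights or both knaves" is indeed True.
As a knave, Gita's statement "Nora or Liam is a knave" should be False; it is.
Since Vance is a knave, "Nora is a knight if and only if Ravi and I are both knights or both knaves" needs to be False, which holds.
Since Sia is a knight, "Ravi is a knight" needs to be True, which holds.
Since Liam is a knight, "Usha and Vance are both knights or both knaves, or else Usha is a knight" needs to be True, which holds.
Ravi is a knight; "Liam and Yara are both knights or both knaves" is True, as required.

Knights: Yara, Nora, Usha, Sia, Liam, and Ravi. Knaves: Gita and Vance.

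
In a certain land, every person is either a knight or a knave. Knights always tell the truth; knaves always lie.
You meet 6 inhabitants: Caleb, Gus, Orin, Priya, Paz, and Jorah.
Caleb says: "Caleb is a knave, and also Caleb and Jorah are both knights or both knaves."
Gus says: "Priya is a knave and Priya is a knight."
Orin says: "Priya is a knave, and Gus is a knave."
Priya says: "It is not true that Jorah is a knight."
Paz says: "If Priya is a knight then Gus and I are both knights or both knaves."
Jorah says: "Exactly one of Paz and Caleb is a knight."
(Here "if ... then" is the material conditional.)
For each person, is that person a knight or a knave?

Caleb is a knave; "Caleb is a knave, and also Caleb and Jorah are both knights or both knaves" is false, as required.
Since Gus is a knave, "Priya is a knave and Priya is a knight" needs to be false, which holds.
Orin is a knight; "Priya is a knave, and Gus is a knave" is True, as required.
Since Priya is a knave, "it is not true that Jorah is a knight" needs to be false, which holds.
Since Paz is a knight, "if Priya is a knight then Gus and I are both knights or both knaves" needs to be True, which holds.
Jorah is a knight, so "exactly one of Paz and Caleb is a knight" must be True — and it is.

Knights: Orin, Paz, and Jorah. Knaves: Caleb, Gus, and Priya.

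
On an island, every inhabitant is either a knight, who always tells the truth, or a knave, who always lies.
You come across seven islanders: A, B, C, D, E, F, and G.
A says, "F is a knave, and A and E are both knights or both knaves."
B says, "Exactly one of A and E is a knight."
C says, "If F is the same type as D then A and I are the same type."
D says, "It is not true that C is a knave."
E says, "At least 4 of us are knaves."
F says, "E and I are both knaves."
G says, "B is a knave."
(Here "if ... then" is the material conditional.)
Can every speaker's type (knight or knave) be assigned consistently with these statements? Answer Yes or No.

Yes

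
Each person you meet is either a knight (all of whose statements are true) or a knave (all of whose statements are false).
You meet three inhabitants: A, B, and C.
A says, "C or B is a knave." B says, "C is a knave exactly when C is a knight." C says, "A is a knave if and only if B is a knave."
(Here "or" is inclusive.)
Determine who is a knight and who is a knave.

A is a knight, B is a knave, and C is a knave.

Suppose A is a knave. Then A's statement "C or B is a knave" would have to be false. Checking the 4 ways to assign the others, none is consistent with every speaker.
(For instance, with B=knave, C=knave, A's claim "C or B is a knave" comes out true where it would need to be false.)
So A must be a knight, making "C or B is a knave" true. Taking A=knight, B=knave, C=knave, each remaining statement checks out:
  B (knave): "C is a knave exactly when C is a knight" — false. ✓
  C (knave): "A is a knave if and only if B is a knave" — false. ✓
This is the unique consistent assignment.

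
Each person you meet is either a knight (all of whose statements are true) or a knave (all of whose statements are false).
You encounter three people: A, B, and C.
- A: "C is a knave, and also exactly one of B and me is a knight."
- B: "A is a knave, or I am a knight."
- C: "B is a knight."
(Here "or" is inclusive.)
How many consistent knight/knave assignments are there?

2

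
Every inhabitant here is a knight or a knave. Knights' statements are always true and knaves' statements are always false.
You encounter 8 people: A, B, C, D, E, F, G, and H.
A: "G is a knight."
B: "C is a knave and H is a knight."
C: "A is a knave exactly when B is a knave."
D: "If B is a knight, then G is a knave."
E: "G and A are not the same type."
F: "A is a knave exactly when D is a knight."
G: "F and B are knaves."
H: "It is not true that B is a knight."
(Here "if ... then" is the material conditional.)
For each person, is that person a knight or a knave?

A (knave): "G is a knight" — false. ✓
B is a knave; "C is a knave and H is a knight" is false, as required.
Since C is a knight, "A is a knave exactly when B is a knave" needs to be True, which holds.
D is a knight; "if B is a knight, then G is a knave" is True, as required.
E is a knave, so "G and A are not the same type" must be false — and it is.
F is a knight, so "A is a knave exactly when D is a knight" must be True — and it is.
G is a knave, and the claim "F and B are knaves" is indeed false.
H is a knight; "it is not true that B is a knight" is True, as required.

Knights: C, D, F, and H. Knaves: A, B, E, and G.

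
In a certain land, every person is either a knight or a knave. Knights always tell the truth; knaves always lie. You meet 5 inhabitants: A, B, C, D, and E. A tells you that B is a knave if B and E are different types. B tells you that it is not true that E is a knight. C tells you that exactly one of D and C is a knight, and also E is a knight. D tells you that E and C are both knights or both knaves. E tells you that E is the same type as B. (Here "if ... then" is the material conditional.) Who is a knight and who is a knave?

Knights: B and D. Knaves: A, C, and E.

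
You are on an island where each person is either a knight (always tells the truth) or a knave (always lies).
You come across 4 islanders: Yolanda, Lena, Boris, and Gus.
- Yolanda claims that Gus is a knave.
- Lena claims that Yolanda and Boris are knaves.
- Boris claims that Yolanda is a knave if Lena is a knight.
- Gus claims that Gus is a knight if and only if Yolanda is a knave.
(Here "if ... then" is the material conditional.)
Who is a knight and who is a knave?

Yolanda is a knave, Lena is a knave, Boris is a knight, and Gus is a knight.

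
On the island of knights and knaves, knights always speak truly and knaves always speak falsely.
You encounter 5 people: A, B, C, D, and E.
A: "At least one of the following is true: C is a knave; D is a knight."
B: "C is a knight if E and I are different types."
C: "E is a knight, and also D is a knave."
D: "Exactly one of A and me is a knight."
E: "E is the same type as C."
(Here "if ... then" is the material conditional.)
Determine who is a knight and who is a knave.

As a knave, A's statement "at least one of the following is true: C is a knave; D is a knight" should be False; it is.
B is a knight, and the claim "C is a knight if E and I are different types" is indeed true.
C is a knight; "E is a knight, and also D is a knave" is true, as required.
D is a knave, and the claim "exactly one of A and me is a knight" is indeed False.
Since E is a knight, "E is the same type as C" needs to be true, which holds.

A is a knave, B is a knight, C is a knight, D is a knave, and E is a knight.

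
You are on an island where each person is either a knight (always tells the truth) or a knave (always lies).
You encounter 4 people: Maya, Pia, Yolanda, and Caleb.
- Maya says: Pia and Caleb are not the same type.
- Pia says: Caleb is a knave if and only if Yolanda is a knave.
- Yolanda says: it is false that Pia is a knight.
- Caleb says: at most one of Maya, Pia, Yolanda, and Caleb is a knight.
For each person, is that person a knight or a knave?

Maya is a knight, so "Pia and Caleb are not the same type" must be True — and it is.
Pia is a knight, and the claim "Caleb is a knave if and only if Yolanda is a knave" is indeed True.
Yolanda is a knave; "it is false that Pia is a knight" is False, as required.
Caleb is a knave; "at most one of Maya, Pia, Yolanda, and Caleb is a knight" is False, as required.

Maya is a knight, Pia is a knight, Yolanda is a knave, and Caleb is a knave.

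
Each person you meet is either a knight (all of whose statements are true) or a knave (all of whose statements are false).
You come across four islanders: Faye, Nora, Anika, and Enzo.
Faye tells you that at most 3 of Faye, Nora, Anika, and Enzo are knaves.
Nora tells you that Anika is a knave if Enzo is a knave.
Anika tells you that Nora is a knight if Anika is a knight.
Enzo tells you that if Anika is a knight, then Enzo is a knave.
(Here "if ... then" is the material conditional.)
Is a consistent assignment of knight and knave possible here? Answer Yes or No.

No

Checking all 16 assignments, each has at least one speaker whose statement's truth value contradicts their type.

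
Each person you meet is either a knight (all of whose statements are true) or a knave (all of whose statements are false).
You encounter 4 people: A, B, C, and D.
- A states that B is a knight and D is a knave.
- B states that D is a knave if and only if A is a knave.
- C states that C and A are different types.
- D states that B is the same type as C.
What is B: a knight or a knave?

B is a knave.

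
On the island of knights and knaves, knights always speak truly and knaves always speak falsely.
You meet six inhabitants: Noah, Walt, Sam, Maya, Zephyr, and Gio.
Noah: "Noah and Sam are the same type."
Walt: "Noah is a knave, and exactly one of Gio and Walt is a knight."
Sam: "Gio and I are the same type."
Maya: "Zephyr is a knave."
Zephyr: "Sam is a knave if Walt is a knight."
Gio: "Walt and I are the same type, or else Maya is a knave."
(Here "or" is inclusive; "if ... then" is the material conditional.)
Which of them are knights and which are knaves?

Noah is a knight, Walt is a knave, Sam is a knight, Maya is a knave, Zephyr is a knight, and Gio is a knight.

As a knight, Noah's statement "Noah and Sam are the same type" should be True; it is.
Walt is a knave, so "Noah is a knave, and exactly one of Gio and Walt is a knight" must be False — and it is.
Sam is a knight; "Gio and I are the same type" is True, as required.
Maya is a knave, and the claim "Zephyr is a knave" is indeed False.
Since Zephyr is a knight, "Sam is a knave if Walt is a knight" needs to be True, which holds.
Gio is a knight, so "Walt and I are the same type, or else Maya is a knave" must be True — and it is.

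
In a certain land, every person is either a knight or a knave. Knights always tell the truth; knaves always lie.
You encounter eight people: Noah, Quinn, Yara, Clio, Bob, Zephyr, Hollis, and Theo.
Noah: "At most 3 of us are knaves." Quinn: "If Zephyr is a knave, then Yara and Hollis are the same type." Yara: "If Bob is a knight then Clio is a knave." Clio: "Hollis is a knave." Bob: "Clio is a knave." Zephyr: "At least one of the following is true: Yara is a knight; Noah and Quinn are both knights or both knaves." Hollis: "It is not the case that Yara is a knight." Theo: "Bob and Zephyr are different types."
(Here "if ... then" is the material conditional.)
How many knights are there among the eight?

6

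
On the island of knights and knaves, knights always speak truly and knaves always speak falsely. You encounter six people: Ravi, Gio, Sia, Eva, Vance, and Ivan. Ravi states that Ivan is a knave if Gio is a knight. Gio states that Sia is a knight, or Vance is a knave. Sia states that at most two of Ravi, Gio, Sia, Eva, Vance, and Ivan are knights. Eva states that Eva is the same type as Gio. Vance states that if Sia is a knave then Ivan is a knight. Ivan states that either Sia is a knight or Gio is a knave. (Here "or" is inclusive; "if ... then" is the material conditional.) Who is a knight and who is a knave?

Ravi is a knight, so "Ivan is a knave if Gio is a knight" must be True — and it is.
Gio is a knight; "Sia is a knight, or Vance is a knave" is True, as required.
Sia is a knave; "at most two of Ravi, Gio, Sia, Eva, Vance, and Ivan are knights" is False, as required.
Since Eva is a knight, "Eva is the same type as Gio" needs to be True, which holds.
Vance is a knave, so "if Sia is a knave then Ivan is a knight" must be False — and it is.
Ivan (knave): "either Sia is a knight or Gio is a knave" — False. ✓

Ravi is a knight, Gio is a knight, Sia is a knave, Eva is a knight, Vance is a knave, and Ivan is a knave.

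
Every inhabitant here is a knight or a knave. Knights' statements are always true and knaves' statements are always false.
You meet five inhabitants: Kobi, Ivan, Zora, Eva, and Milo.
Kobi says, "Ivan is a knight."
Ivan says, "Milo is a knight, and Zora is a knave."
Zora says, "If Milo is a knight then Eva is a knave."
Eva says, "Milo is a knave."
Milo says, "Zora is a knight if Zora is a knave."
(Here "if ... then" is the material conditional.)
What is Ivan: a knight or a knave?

Ivan is a knave.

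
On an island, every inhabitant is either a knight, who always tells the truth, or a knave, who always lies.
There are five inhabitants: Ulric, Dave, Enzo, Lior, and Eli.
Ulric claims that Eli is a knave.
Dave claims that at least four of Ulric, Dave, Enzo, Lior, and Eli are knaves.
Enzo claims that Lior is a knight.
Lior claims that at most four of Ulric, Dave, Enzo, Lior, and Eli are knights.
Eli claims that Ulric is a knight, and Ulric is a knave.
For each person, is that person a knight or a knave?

Ulric is a knight, Dave is a knave, Enzo is a knight, Lior is a knight, and Eli is a knave.

Ulric is a knight, and the claim "Eli is a knave" is indeed true.
As a knave, Dave's statement "at least four of Ulric, Dave, Enzo, Lior, and Eli are knaves" should be False; it is.
Enzo is a knight; "Lior is a knight" is true, as required.
Lior is a knight, and the claim "at most four of Ulric, Dave, Enzo, Lior, and Eli are knights" is indeed true.
As a knave, Eli's statement "Ulric is a knight, and Ulric is a knave" should be False; it is.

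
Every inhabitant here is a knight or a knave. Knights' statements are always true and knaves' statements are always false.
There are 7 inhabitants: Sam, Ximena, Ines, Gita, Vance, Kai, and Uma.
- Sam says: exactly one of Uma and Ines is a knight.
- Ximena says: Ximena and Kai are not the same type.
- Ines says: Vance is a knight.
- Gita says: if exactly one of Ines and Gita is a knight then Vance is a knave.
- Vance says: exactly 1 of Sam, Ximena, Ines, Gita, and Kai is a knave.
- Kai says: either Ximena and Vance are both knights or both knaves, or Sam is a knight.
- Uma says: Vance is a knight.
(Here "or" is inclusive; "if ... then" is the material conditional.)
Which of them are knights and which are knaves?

Since Sam is a knave, "exactly one of Uma and Ines is a knight" needs to be False, which holds.
Since Ximena is a knight, "Ximena and Kai are not the same type" needs to be true, which holds.
Ines is a knave; "Vance is a knight" is False, as required.
Gita is a knight, so "if exactly one of Ines and Gita is a knight then Vance is a knave" must be true — and it is.
Vance (knave): "exactly 1 of Sam, Ximena, Ines, Gita, and Kai is a knave" — False. ✓
Kai is a knave, and the claim "either Ximena and Vance are both knights or both knaves, or Sam is a knight" is indeed False.
Uma (knave): "Vance is a knight" — False. ✓

Knights: Ximena and Gita. Knaves: Sam, Ines, Vance, Kai, and Uma.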